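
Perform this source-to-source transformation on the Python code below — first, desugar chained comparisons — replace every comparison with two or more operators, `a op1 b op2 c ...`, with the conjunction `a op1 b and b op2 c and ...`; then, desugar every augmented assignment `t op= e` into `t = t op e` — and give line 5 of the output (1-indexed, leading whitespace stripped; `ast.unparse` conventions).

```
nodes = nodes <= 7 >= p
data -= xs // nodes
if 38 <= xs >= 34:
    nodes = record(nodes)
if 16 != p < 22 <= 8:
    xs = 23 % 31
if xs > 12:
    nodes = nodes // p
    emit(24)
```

Transformed code:
nodes = nodes <= 7 and 7 >= p
data = data - xs // nodes
if 38 <= xs and xs >= 34:
    nodes = record(nodes)
if 16 != p and p < 22 and (22 <= 8):
    xs = 23 % 31
if xs > 12:
    nodes = nodes // p
    emit(24)

if 16 != p and p < 22 and (22 <= 8):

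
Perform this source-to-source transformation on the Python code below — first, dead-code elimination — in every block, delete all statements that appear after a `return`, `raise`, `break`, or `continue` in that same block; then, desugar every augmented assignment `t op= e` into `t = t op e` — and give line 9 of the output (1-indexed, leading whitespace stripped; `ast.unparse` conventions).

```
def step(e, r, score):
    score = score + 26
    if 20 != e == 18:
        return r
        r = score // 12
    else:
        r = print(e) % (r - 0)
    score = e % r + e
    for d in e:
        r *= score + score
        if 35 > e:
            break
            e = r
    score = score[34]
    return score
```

Transformed code:
def step(e, r, score):
    score = score + 26
    if 20 != e == 18:
        return r
    else:
        r = print(e) % (r - 0)
    score = e % r + e
    for d in e:
        r = r * (score + score)
        if 35 > e:
            break
    score = score[34]
    return score

r = r * (score + score)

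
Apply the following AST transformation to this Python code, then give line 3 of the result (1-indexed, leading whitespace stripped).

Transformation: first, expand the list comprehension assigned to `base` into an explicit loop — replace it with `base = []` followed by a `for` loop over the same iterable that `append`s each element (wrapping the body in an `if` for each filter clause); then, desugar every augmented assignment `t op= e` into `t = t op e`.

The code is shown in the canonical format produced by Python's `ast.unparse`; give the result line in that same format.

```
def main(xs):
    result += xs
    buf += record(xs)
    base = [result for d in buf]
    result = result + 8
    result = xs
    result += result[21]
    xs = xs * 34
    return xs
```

Transformed code:
def main(xs):
    result = result + xs
    buf = buf + record(xs)
    base = []
    for d in buf:
        base.append(result)
    result = result + 8
    result = xs
    result = result + result[21]
    xs = xs * 34
    return xs

buf = buf + record(xs)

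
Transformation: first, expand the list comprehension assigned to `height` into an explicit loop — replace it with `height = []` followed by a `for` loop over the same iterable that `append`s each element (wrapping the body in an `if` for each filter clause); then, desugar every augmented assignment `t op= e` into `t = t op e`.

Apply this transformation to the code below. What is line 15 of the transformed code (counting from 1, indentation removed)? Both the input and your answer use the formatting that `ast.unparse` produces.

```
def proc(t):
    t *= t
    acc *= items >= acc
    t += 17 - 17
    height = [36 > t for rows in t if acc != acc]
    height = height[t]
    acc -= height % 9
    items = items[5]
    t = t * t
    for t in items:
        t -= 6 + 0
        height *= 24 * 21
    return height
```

Transformed code:
def proc(t):
    t = t * t
    acc = acc * (items >= acc)
    t = t + (17 - 17)
    height = []
    for rows in t:
        if acc != acc:
            height.append(36 > t)
    height = height[t]
    acc = acc - height % 9
    items = items[5]
    t = t * t
    for t in items:
        t = t - (6 + 0)
        height = height * (24 * 21)
    return height

height = height * (24 * 21)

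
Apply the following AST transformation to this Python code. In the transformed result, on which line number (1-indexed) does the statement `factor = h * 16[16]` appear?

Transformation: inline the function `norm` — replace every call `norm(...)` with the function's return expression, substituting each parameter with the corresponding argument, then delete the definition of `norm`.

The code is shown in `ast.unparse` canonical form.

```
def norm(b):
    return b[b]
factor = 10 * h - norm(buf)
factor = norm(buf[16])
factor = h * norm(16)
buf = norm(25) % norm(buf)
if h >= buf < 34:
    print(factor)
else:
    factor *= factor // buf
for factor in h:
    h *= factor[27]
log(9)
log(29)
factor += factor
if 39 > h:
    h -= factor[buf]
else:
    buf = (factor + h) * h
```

3

Transformed code:
factor = 10 * h - buf[buf]
factor = buf[16][buf[16]]
factor = h * 16[16]
buf = 25[25] % buf[buf]
if h >= buf < 34:
    print(factor)
else:
    factor *= factor // buf
for factor in h:
    h *= factor[27]
log(9)
log(29)
factor += factor
if 39 > h:
    h -= factor[buf]
else:
    buf = (factor + h) * h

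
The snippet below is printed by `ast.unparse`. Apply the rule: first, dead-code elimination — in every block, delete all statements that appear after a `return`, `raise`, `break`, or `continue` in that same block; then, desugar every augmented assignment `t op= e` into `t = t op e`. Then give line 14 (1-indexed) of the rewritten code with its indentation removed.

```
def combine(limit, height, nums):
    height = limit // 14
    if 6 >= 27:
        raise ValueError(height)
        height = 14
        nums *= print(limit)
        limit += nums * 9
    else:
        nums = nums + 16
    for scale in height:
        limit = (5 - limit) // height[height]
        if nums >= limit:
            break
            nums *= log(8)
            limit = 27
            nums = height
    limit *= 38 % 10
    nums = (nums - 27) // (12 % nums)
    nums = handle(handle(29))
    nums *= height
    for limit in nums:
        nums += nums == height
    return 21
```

nums = nums * height

Transformed code:
def combine(limit, height, nums):
    height = limit // 14
    if 6 >= 27:
        raise ValueError(height)
    else:
        nums = nums + 16
    for scale in height:
        limit = (5 - limit) // height[height]
        if nums >= limit:
            break
    limit = limit * (38 % 10)
    nums = (nums - 27) // (12 % nums)
    nums = handle(handle(29))
    nums = nums * height
    for limit in nums:
        nums = nums + (nums == height)
    return 21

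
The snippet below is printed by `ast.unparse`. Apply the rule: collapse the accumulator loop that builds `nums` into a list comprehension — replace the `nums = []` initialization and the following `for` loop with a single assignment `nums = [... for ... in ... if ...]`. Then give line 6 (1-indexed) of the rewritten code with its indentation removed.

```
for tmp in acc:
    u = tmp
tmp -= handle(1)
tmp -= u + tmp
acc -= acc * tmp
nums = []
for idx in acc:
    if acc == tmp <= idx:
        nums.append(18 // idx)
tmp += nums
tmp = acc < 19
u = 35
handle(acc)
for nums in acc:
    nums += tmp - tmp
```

nums = [18 // idx for idx in acc if acc == tmp <= idx]

Transformed code:
for tmp in acc:
    u = tmp
tmp -= handle(1)
tmp -= u + tmp
acc -= acc * tmp
nums = [18 // idx for idx in acc if acc == tmp <= idx]
tmp += nums
tmp = acc < 19
u = 35
handle(acc)
for nums in acc:
    nums += tmp - tmp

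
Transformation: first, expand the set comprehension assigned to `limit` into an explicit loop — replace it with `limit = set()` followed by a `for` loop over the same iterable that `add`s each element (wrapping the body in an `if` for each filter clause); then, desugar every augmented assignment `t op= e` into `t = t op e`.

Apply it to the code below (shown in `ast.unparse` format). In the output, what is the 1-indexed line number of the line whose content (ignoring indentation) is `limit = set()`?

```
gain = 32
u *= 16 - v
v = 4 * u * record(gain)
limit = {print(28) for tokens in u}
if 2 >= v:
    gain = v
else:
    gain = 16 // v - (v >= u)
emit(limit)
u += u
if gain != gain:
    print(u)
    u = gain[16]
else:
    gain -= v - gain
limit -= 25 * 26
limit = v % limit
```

Transformed code:
gain = 32
u = u * (16 - v)
v = 4 * u * record(gain)
limit = set()
for tokens in u:
    limit.add(print(28))
if 2 >= v:
    gain = v
else:
    gain = 16 // v - (v >= u)
emit(limit)
u = u + u
if gain != gain:
    print(u)
    u = gain[16]
else:
    gain = gain - (v - gain)
limit = limit - 25 * 26
limit = v % limit

4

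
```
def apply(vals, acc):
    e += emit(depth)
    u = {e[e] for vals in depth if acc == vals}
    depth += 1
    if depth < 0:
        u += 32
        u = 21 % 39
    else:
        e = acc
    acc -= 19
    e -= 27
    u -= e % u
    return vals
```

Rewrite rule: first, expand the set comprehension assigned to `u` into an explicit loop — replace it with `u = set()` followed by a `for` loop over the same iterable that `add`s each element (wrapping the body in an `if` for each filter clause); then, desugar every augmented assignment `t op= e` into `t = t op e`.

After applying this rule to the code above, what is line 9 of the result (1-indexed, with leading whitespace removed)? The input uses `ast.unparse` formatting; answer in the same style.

u = u + 32

Transformed code:
def apply(vals, acc):
    e = e + emit(depth)
    u = set()
    for vals in depth:
        if acc == vals:
            u.add(e[e])
    depth = depth + 1
    if depth < 0:
        u = u + 32
        u = 21 % 39
    else:
        e = acc
    acc = acc - 19
    e = e - 27
    u = u - e % u
    return vals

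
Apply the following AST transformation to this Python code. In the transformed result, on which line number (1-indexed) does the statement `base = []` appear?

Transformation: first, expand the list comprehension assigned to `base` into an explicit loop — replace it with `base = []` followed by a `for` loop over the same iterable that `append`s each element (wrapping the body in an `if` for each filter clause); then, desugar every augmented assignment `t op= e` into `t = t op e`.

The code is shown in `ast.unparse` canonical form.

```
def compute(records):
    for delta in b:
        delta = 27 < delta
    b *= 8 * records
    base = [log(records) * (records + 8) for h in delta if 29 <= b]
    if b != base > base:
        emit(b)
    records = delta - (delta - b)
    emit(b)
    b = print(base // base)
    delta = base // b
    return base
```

5

Transformed code:
def compute(records):
    for delta in b:
        delta = 27 < delta
    b = b * (8 * records)
    base = []
    for h in delta:
        if 29 <= b:
            base.append(log(records) * (records + 8))
    if b != base > base:
        emit(b)
    records = delta - (delta - b)
    emit(b)
    b = print(base // base)
    delta = base // b
    return base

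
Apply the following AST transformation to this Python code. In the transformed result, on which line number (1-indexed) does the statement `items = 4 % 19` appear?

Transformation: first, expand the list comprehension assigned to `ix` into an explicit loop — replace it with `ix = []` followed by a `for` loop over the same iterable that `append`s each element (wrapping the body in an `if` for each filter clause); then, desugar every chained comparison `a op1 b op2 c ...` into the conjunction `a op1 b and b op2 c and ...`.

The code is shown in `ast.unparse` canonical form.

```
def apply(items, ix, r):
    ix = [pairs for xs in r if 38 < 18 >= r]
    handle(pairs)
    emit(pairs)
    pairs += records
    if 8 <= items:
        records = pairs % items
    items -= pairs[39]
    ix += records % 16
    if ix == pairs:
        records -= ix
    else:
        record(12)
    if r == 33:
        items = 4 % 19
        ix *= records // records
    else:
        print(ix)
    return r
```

18

Transformed code:
def apply(items, ix, r):
    ix = []
    for xs in r:
        if 38 < 18 and 18 >= r:
            ix.append(pairs)
    handle(pairs)
    emit(pairs)
    pairs += records
    if 8 <= items:
        records = pairs % items
    items -= pairs[39]
    ix += records % 16
    if ix == pairs:
        records -= ix
    else:
        record(12)
    if r == 33:
        items = 4 % 19
        ix *= records // records
    else:
        print(ix)
    return r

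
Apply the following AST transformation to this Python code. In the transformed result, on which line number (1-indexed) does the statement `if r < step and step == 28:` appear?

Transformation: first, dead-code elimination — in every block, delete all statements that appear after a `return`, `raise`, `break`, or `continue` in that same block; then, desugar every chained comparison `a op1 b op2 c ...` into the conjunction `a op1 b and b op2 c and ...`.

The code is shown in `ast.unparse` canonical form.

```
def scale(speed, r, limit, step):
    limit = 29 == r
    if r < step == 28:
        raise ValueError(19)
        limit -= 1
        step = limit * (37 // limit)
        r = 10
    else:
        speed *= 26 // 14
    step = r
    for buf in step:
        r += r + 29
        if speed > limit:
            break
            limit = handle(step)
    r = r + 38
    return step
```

Transformed code:
def scale(speed, r, limit, step):
    limit = 29 == r
    if r < step and step == 28:
        raise ValueError(19)
    else:
        speed *= 26 // 14
    step = r
    for buf in step:
        r += r + 29
        if speed > limit:
            break
    r = r + 38
    return step

3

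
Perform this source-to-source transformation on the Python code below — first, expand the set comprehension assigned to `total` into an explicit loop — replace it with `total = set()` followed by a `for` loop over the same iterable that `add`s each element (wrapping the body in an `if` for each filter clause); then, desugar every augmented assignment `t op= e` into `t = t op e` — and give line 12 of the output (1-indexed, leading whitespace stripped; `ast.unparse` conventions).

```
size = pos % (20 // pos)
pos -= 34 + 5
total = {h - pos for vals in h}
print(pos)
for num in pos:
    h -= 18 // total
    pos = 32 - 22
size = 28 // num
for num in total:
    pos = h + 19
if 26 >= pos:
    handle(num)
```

pos = h + 19

Transformed code:
size = pos % (20 // pos)
pos = pos - (34 + 5)
total = set()
for vals in h:
    total.add(h - pos)
print(pos)
for num in pos:
    h = h - 18 // total
    pos = 32 - 22
size = 28 // num
for num in total:
    pos = h + 19
if 26 >= pos:
    handle(num)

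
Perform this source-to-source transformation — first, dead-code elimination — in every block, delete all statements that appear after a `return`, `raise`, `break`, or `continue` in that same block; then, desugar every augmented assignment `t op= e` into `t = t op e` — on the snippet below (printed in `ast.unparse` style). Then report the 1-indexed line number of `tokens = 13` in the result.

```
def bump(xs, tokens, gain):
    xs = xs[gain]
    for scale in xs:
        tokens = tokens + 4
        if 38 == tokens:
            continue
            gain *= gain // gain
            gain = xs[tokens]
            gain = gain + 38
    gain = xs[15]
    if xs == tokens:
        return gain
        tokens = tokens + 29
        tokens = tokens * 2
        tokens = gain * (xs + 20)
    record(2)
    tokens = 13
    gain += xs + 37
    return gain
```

11

Transformed code:
def bump(xs, tokens, gain):
    xs = xs[gain]
    for scale in xs:
        tokens = tokens + 4
        if 38 == tokens:
            continue
    gain = xs[15]
    if xs == tokens:
        return gain
    record(2)
    tokens = 13
    gain = gain + (xs + 37)
    return gain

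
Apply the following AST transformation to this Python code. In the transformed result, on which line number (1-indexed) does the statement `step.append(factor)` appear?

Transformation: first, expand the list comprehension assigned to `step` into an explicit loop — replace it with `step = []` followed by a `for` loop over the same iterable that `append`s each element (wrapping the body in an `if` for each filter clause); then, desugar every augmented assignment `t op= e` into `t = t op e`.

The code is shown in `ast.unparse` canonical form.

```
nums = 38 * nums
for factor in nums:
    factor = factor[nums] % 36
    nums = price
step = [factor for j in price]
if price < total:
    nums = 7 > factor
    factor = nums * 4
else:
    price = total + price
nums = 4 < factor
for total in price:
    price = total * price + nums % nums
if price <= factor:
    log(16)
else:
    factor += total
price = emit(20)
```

7

Transformed code:
nums = 38 * nums
for factor in nums:
    factor = factor[nums] % 36
    nums = price
step = []
for j in price:
    step.append(factor)
if price < total:
    nums = 7 > factor
    factor = nums * 4
else:
    price = total + price
nums = 4 < factor
for total in price:
    price = total * price + nums % nums
if price <= factor:
    log(16)
else:
    factor = factor + total
price = emit(20)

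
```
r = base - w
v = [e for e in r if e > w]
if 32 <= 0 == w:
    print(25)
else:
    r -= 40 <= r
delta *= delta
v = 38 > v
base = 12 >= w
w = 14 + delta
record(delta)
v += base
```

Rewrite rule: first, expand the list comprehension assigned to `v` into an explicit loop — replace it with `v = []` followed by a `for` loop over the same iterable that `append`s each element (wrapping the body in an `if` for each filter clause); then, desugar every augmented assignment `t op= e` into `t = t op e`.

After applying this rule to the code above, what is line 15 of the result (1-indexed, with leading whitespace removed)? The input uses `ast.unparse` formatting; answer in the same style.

v = v + base

Transformed code:
r = base - w
v = []
for e in r:
    if e > w:
        v.append(e)
if 32 <= 0 == w:
    print(25)
else:
    r = r - (40 <= r)
delta = delta * delta
v = 38 > v
base = 12 >= w
w = 14 + delta
record(delta)
v = v + base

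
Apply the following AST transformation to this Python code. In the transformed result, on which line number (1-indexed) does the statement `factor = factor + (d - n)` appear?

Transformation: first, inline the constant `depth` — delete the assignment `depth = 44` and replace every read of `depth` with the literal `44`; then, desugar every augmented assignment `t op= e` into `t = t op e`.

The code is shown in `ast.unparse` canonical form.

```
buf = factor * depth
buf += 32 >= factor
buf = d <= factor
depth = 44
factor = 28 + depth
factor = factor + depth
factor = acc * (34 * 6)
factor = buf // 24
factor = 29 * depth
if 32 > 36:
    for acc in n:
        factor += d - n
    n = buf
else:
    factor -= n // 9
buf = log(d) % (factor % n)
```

11

Transformed code:
buf = factor * 44
buf = buf + (32 >= factor)
buf = d <= factor
factor = 28 + 44
factor = factor + 44
factor = acc * (34 * 6)
factor = buf // 24
factor = 29 * 44
if 32 > 36:
    for acc in n:
        factor = factor + (d - n)
    n = buf
else:
    factor = factor - n // 9
buf = log(d) % (factor % n)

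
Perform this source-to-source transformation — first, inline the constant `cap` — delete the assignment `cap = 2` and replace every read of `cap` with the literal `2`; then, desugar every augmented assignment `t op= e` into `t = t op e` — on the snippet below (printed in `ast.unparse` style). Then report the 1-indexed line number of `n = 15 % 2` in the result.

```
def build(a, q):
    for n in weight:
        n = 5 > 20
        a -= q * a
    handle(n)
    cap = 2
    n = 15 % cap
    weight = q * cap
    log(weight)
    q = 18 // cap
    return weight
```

Transformed code:
def build(a, q):
    for n in weight:
        n = 5 > 20
        a = a - q * a
    handle(n)
    n = 15 % 2
    weight = q * 2
    log(weight)
    q = 18 // 2
    return weight

6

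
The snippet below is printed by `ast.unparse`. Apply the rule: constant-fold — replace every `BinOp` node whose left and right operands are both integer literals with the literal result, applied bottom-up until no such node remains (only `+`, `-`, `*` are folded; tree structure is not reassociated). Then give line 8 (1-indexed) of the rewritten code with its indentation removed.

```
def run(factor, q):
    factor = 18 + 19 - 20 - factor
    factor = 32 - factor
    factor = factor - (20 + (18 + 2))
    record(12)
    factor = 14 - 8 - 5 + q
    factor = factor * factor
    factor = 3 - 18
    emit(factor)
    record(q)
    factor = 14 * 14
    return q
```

Transformed code:
def run(factor, q):
    factor = 17 - factor
    factor = 32 - factor
    factor = factor - 40
    record(12)
    factor = 1 + q
    factor = factor * factor
    factor = -15
    emit(factor)
    record(q)
    factor = 196
    return q

factor = -15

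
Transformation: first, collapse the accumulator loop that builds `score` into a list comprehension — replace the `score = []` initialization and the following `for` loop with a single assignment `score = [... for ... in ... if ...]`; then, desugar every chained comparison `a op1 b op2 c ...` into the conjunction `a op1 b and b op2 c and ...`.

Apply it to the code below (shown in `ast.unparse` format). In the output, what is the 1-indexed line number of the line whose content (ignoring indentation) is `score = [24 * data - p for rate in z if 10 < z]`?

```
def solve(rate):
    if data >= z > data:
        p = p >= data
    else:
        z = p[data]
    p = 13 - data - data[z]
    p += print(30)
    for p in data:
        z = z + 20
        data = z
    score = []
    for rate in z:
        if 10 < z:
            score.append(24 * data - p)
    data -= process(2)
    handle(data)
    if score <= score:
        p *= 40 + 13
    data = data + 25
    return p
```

Transformed code:
def solve(rate):
    if data >= z and z > data:
        p = p >= data
    else:
        z = p[data]
    p = 13 - data - data[z]
    p += print(30)
    for p in data:
        z = z + 20
        data = z
    score = [24 * data - p for rate in z if 10 < z]
    data -= process(2)
    handle(data)
    if score <= score:
        p *= 40 + 13
    data = data + 25
    return p

11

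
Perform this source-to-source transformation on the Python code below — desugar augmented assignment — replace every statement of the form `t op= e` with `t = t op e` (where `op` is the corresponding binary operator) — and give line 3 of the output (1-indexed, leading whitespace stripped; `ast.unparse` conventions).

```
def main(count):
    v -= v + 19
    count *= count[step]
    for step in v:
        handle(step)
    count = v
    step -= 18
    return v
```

Transformed code:
def main(count):
    v = v - (v + 19)
    count = count * count[step]
    for step in v:
        handle(step)
    count = v
    step = step - 18
    return v

count = count * count[step]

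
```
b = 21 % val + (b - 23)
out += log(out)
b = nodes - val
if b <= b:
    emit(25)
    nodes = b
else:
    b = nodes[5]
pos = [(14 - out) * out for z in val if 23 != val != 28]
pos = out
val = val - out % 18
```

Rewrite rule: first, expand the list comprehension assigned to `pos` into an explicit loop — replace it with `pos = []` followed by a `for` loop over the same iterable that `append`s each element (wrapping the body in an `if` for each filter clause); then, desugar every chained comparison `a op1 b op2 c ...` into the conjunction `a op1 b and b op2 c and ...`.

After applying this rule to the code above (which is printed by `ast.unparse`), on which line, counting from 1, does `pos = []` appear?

9

Transformed code:
b = 21 % val + (b - 23)
out += log(out)
b = nodes - val
if b <= b:
    emit(25)
    nodes = b
else:
    b = nodes[5]
pos = []
for z in val:
    if 23 != val and val != 28:
        pos.append((14 - out) * out)
pos = out
val = val - out % 18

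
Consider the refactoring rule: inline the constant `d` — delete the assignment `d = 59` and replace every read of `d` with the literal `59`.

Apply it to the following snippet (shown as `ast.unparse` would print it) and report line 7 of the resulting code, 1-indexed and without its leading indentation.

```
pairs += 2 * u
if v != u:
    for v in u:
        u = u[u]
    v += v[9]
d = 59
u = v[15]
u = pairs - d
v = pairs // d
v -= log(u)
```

u = pairs - 59

Transformed code:
pairs += 2 * u
if v != u:
    for v in u:
        u = u[u]
    v += v[9]
u = v[15]
u = pairs - 59
v = pairs // 59
v -= log(u)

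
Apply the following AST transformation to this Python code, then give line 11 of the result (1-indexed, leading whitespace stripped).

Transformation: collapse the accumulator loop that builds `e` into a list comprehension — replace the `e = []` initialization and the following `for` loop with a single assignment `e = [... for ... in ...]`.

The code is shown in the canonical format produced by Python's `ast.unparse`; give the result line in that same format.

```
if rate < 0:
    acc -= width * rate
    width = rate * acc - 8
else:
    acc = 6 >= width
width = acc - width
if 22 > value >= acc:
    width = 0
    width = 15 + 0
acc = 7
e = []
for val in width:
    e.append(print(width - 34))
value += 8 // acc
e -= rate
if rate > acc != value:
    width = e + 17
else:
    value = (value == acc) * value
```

e = [print(width - 34) for val in width]

Transformed code:
if rate < 0:
    acc -= width * rate
    width = rate * acc - 8
else:
    acc = 6 >= width
width = acc - width
if 22 > value >= acc:
    width = 0
    width = 15 + 0
acc = 7
e = [print(width - 34) for val in width]
value += 8 // acc
e -= rate
if rate > acc != value:
    width = e + 17
else:
    value = (value == acc) * value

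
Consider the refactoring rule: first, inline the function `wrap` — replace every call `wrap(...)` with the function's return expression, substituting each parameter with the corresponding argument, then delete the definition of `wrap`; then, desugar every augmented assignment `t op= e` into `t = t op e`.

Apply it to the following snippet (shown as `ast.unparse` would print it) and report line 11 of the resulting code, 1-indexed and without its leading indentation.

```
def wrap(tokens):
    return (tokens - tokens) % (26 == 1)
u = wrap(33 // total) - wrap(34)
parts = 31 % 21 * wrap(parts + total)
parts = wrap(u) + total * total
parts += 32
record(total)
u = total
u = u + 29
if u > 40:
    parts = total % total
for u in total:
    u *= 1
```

u = u * 1

Transformed code:
u = (33 // total - 33 // total) % (26 == 1) - (34 - 34) % (26 == 1)
parts = 31 % 21 * ((parts + total - (parts + total)) % (26 == 1))
parts = (u - u) % (26 == 1) + total * total
parts = parts + 32
record(total)
u = total
u = u + 29
if u > 40:
    parts = total % total
for u in total:
    u = u * 1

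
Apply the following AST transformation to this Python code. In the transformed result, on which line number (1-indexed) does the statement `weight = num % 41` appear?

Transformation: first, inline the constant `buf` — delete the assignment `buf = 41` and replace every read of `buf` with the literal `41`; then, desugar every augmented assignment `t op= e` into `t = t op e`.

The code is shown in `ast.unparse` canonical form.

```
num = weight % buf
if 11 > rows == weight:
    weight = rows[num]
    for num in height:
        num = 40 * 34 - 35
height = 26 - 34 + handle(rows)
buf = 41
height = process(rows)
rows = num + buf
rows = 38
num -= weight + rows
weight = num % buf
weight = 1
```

11

Transformed code:
num = weight % 41
if 11 > rows == weight:
    weight = rows[num]
    for num in height:
        num = 40 * 34 - 35
height = 26 - 34 + handle(rows)
height = process(rows)
rows = num + 41
rows = 38
num = num - (weight + rows)
weight = num % 41
weight = 1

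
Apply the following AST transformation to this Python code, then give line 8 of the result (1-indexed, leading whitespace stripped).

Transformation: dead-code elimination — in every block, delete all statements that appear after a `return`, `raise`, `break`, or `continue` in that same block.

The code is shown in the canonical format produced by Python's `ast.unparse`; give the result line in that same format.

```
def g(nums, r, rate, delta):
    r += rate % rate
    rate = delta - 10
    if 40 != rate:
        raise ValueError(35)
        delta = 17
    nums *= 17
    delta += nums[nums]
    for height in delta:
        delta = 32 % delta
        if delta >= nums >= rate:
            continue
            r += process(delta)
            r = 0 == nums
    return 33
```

for height in delta:

Transformed code:
def g(nums, r, rate, delta):
    r += rate % rate
    rate = delta - 10
    if 40 != rate:
        raise ValueError(35)
    nums *= 17
    delta += nums[nums]
    for height in delta:
        delta = 32 % delta
        if delta >= nums >= rate:
            continue
    return 33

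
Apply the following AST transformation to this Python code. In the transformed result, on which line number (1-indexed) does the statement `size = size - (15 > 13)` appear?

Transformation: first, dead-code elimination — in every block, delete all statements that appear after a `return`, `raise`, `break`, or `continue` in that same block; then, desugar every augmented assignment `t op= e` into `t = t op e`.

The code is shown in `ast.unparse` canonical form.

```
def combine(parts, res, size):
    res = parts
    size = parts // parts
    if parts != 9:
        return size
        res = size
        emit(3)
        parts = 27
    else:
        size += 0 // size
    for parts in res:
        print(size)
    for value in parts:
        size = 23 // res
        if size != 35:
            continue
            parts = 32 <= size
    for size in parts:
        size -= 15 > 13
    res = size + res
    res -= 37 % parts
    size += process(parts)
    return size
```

15

Transformed code:
def combine(parts, res, size):
    res = parts
    size = parts // parts
    if parts != 9:
        return size
    else:
        size = size + 0 // size
    for parts in res:
        print(size)
    for value in parts:
        size = 23 // res
        if size != 35:
            continue
    for size in parts:
        size = size - (15 > 13)
    res = size + res
    res = res - 37 % parts
    size = size + process(parts)
    return size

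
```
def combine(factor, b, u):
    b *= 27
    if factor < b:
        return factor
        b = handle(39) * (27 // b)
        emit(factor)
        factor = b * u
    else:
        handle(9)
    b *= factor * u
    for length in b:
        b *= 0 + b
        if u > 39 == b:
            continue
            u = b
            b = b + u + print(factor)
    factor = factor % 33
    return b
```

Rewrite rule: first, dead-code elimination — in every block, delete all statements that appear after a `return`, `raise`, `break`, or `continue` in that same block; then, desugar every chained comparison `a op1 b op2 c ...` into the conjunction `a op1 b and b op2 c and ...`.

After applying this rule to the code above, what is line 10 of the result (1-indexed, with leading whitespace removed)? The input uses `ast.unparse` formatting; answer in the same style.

if u > 39 and 39 == b:

Transformed code:
def combine(factor, b, u):
    b *= 27
    if factor < b:
        return factor
    else:
        handle(9)
    b *= factor * u
    for length in b:
        b *= 0 + b
        if u > 39 and 39 == b:
            continue
    factor = factor % 33
    return b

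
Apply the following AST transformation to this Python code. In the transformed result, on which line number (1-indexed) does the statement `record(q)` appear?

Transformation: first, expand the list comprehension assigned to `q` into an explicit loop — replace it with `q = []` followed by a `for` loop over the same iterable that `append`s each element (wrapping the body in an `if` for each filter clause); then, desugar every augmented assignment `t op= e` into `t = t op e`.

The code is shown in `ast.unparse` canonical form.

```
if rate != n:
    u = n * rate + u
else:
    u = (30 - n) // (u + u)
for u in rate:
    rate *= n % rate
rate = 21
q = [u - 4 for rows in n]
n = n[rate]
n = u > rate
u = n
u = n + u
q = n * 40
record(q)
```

16

Transformed code:
if rate != n:
    u = n * rate + u
else:
    u = (30 - n) // (u + u)
for u in rate:
    rate = rate * (n % rate)
rate = 21
q = []
for rows in n:
    q.append(u - 4)
n = n[rate]
n = u > rate
u = n
u = n + u
q = n * 40
record(q)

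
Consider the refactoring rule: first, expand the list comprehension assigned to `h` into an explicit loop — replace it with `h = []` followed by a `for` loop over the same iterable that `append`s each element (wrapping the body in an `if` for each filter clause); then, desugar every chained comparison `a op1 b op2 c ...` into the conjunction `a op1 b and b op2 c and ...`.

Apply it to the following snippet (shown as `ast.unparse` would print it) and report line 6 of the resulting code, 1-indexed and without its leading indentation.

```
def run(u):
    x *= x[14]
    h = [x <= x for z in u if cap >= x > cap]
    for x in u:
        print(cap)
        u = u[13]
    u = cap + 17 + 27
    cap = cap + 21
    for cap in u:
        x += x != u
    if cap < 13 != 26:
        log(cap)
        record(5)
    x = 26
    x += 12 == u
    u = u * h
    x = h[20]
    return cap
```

h.append(x <= x)

Transformed code:
def run(u):
    x *= x[14]
    h = []
    for z in u:
        if cap >= x and x > cap:
            h.append(x <= x)
    for x in u:
        print(cap)
        u = u[13]
    u = cap + 17 + 27
    cap = cap + 21
    for cap in u:
        x += x != u
    if cap < 13 and 13 != 26:
        log(cap)
        record(5)
    x = 26
    x += 12 == u
    u = u * h
    x = h[20]
    return cap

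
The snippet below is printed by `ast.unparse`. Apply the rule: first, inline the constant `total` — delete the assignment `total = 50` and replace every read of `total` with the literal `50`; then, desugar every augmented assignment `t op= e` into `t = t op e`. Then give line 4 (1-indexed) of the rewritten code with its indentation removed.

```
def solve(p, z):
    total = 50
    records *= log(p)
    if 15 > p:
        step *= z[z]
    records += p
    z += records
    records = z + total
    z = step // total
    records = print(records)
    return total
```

step = step * z[z]

Transformed code:
def solve(p, z):
    records = records * log(p)
    if 15 > p:
        step = step * z[z]
    records = records + p
    z = z + records
    records = z + 50
    z = step // 50
    records = print(records)
    return 50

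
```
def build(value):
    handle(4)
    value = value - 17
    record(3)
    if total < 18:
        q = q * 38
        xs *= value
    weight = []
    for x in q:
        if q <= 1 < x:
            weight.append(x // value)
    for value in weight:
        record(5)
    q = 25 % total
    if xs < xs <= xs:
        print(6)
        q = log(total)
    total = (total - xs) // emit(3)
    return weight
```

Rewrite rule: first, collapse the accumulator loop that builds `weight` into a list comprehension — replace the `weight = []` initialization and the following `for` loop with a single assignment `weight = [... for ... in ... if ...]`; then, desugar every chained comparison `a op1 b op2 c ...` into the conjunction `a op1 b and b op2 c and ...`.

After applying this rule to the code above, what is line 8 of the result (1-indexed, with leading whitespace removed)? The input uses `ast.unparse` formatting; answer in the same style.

Transformed code:
def build(value):
    handle(4)
    value = value - 17
    record(3)
    if total < 18:
        q = q * 38
        xs *= value
    weight = [x // value for x in q if q <= 1 and 1 < x]
    for value in weight:
        record(5)
    q = 25 % total
    if xs < xs and xs <= xs:
        print(6)
        q = log(total)
    total = (total - xs) // emit(3)
    return weight

weight = [x // value for x in q if q <= 1 and 1 < x]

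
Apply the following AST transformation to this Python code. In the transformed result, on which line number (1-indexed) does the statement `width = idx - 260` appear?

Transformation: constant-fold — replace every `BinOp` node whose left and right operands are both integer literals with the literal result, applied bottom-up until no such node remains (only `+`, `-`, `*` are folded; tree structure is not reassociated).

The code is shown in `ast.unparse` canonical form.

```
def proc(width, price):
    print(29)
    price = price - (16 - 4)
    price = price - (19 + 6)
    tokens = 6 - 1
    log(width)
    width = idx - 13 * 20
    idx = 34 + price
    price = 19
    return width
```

7

Transformed code:
def proc(width, price):
    print(29)
    price = price - 12
    price = price - 25
    tokens = 5
    log(width)
    width = idx - 260
    idx = 34 + price
    price = 19
    return width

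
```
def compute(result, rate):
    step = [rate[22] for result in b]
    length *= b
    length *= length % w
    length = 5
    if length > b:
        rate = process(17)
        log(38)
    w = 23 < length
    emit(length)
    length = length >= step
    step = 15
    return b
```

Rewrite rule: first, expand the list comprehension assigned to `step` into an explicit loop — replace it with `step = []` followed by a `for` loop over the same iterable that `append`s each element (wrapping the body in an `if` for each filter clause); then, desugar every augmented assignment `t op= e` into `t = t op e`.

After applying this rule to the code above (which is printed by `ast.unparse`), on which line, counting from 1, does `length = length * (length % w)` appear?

Transformed code:
def compute(result, rate):
    step = []
    for result in b:
        step.append(rate[22])
    length = length * b
    length = length * (length % w)
    length = 5
    if length > b:
        rate = process(17)
        log(38)
    w = 23 < length
    emit(length)
    length = length >= step
    step = 15
    return b

6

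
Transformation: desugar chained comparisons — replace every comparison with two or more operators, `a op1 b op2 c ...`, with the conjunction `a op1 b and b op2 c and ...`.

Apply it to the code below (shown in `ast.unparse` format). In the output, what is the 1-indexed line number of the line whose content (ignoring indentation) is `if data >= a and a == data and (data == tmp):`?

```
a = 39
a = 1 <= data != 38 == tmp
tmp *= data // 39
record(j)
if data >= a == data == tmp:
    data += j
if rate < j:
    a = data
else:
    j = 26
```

5

Transformed code:
a = 39
a = 1 <= data and data != 38 and (38 == tmp)
tmp *= data // 39
record(j)
if data >= a and a == data and (data == tmp):
    data += j
if rate < j:
    a = data
else:
    j = 26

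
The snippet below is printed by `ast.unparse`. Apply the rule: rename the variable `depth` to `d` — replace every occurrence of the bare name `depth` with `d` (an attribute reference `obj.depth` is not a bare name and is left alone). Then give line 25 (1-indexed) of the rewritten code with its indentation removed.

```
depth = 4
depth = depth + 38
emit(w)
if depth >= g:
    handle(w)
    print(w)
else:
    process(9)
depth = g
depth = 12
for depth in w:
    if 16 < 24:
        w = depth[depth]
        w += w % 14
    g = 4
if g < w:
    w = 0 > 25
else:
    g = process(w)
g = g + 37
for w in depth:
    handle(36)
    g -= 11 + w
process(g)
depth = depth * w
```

d = d * w

Transformed code:
d = 4
d = d + 38
emit(w)
if d >= g:
    handle(w)
    print(w)
else:
    process(9)
d = g
d = 12
for d in w:
    if 16 < 24:
        w = d[d]
        w += w % 14
    g = 4
if g < w:
    w = 0 > 25
else:
    g = process(w)
g = g + 37
for w in d:
    handle(36)
    g -= 11 + w
process(g)
d = d * w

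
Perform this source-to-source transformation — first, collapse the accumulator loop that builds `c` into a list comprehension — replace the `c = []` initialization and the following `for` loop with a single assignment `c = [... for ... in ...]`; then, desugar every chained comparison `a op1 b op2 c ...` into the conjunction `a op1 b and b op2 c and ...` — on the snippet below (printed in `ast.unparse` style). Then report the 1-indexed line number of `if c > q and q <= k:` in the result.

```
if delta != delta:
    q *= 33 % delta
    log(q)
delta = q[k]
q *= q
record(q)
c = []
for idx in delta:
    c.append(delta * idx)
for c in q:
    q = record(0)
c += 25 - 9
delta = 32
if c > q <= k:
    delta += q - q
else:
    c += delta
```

12

Transformed code:
if delta != delta:
    q *= 33 % delta
    log(q)
delta = q[k]
q *= q
record(q)
c = [delta * idx for idx in delta]
for c in q:
    q = record(0)
c += 25 - 9
delta = 32
if c > q and q <= k:
    delta += q - q
else:
    c += delta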